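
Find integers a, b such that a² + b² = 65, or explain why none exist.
1² + 8² (a=1, b=8)

Factorization: 65 = 5 × 13
By Fermat: n is sum of two squares iff every prime p ≡ 3 (mod 4) appears to even power.
All primes ≡ 3 (mod 4) appear to even power.
Search a = 0, 1, 2, … for 65 - a² a perfect square: first hit at a = 1: 65 - 1 = 64 = 8².
65 = 1² + 8² = 1 + 64 ✓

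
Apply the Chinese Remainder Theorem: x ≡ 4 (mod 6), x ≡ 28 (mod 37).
28

Using Chinese Remainder Theorem:
M = 6 × 37 = 222
M1 = 37, M2 = 6
y1 = 37^(-1) mod 6 = 1
y2 = 6^(-1) mod 37 = 31
x = (4×37×1 + 28×6×31) mod 222 = 28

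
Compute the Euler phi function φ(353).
352

353 = 353
φ(n) = n × ∏(1 - 1/p) for each prime p dividing n
φ(353) = 353 × (1 - 1/353) = 352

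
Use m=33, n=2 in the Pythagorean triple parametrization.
(1085, 132, 1093)

Euclid's formula: a = m² - n², b = 2mn, c = m² + n²
m = 33, n = 2
a = 33² - 2² = 1089 - 4 = 1085
b = 2 × 33 × 2 = 132
c = 33² + 2² = 1089 + 4 = 1093
Verification: 1085² + 132² = 1177225 + 17424 = 1194649 = 1093² ✓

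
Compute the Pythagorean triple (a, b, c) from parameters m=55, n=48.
(721, 5280, 5329)

Euclid's formula: a = m² - n², b = 2mn, c = m² + n²
m = 55, n = 48
a = 55² - 48² = 3025 - 2304 = 721
b = 2 × 55 × 48 = 5280
c = 55² + 48² = 3025 + 2304 = 5329
Verification: 721² + 5280² = 519841 + 27878400 = 28398241 = 5329² ✓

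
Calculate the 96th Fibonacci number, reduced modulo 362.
8

Matrix identity: Q^n = [[F_(n+1), F_n], [F_n, F_(n-1)]] with Q = [[1,1],[1,0]].
n = 96 = 1100000₂. Square-and-multiply, entries mod 362:
Q^1 = [[1,1],[1,0]]
Q^3 = (Q^1)²·Q = [[3,2],[2,1]]
Q^6 = (Q^3)² = [[13,8],[8,5]]
Q^12 = (Q^6)² = [[233,144],[144,89]]
Q^24 = (Q^12)² = [[91,32],[32,59]]
Q^48 = (Q^24)² = [[255,94],[94,161]]
Q^96 = (Q^48)² = [[13,8],[8,5]]
F_96 mod 362 = Q^96[0][1] = 8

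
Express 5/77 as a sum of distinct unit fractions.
1/16 + 1/411 + 1/506352

Greedy algorithm:
5/77: ceiling(77/5) = 16, use 1/16
3/1232: ceiling(1232/3) = 411, use 1/411
1/506352: ceiling(506352/1) = 506352, use 1/506352
Result: 5/77 = 1/16 + 1/411 + 1/506352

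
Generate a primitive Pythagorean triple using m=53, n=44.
(873, 4664, 4745)

Euclid's formula: a = m² - n², b = 2mn, c = m² + n²
m = 53, n = 44
a = 53² - 44² = 2809 - 1936 = 873
b = 2 × 53 × 44 = 4664
c = 53² + 44² = 2809 + 1936 = 4745
Verification: 873² + 4664² = 762129 + 21752896 = 22515025 = 4745² ✓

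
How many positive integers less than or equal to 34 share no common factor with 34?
16

34 = 2 × 17
φ(n) = n × ∏(1 - 1/p) for each prime p dividing n
φ(34) = 34 × (1 - 1/2) × (1 - 1/17) = 16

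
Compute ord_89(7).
88

89 is prime, so ord(7) divides φ(89) = 88.
Divisors of 88: 1, 2, 4, 8, 11, 22, 44, 88.
Repeated squaring: 7^1 ≡ 7, 7^2 ≡ 49, 7^4 ≡ 87, 7^8 ≡ 4, 7^16 ≡ 16, 7^32 ≡ 78, 7^64 ≡ 32 (mod 89).
Test 7^d mod 89 for each divisor d in increasing order:
7^1 ≡ 7
7^2 ≡ 49
7^4 ≡ 87
7^8 ≡ 4
7^11 = 7^8·7^2·7^1 ≡ 37
7^22 = 7^16·7^4·7^2 ≡ 34
7^44 = 7^32·7^8·7^4 ≡ 88
7^88 = 7^64·7^16·7^8 ≡ 1  ← first divisor giving 1
The order is 88.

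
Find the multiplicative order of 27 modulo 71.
35

71 is prime, so ord(27) divides φ(71) = 70.
Divisors of 70: 1, 2, 5, 7, 10, 14, 35, 70.
Repeated squaring: 27^1 ≡ 27, 27^2 ≡ 19, 27^4 ≡ 6, 27^8 ≡ 36, 27^16 ≡ 18, 27^32 ≡ 40, 27^64 ≡ 38 (mod 71).
Test 27^d mod 71 for each divisor d in increasing order:
27^1 ≡ 27
27^2 ≡ 19
27^5 = 27^4·27^1 ≡ 20
27^7 = 27^4·27^2·27^1 ≡ 25
27^10 = 27^8·27^2 ≡ 45
27^14 = 27^8·27^4·27^2 ≡ 57
27^35 = 27^32·27^2·27^1 ≡ 1  ← first divisor giving 1
The order is 35.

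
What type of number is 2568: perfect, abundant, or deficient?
abundant

Proper divisors of 2568: sum = 1 + 2 + 3 + 4 + 6 + 8 + 12 + 24 + 107 + 214 + 321 + 428 + 642 + 856 + 1284 = 3912
Since 3912 > 2568, 2568 is abundant.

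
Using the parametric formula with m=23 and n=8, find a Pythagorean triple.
(465, 368, 593)

Euclid's formula: a = m² - n², b = 2mn, c = m² + n²
m = 23, n = 8
a = 23² - 8² = 529 - 64 = 465
b = 2 × 23 × 8 = 368
c = 23² + 8² = 529 + 64 = 593
Verification: 465² + 368² = 216225 + 135424 = 351649 = 593² ✓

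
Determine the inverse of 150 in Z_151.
150

gcd(150, 151) = 1, so the inverse exists.
Extended Euclidean algorithm on (151, 150):
151 = 1 × 150 + 1  ⟹  1 = (1)·151 + (-1)·150
So (-1)·150 ≡ 1 (mod 151), i.e. 150^(-1) ≡ -1 ≡ 150 (mod 151).
Check: 150 × 150 = 22500 ≡ 1 (mod 151)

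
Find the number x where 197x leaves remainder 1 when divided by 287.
169

gcd(197, 287) = 1, so the inverse exists.
Extended Euclidean algorithm on (287, 197):
287 = 1 × 197 + 90  ⟹  90 = (1)·287 + (-1)·197
197 = 2 × 90 + 17  ⟹  17 = (-2)·287 + (3)·197
90 = 5 × 17 + 5  ⟹  5 = (11)·287 + (-16)·197
17 = 3 × 5 + 2  ⟹  2 = (-35)·287 + (51)·197
5 = 2 × 2 + 1  ⟹  1 = (81)·287 + (-118)·197
So (-118)·197 ≡ 1 (mod 287), i.e. 197^(-1) ≡ -118 ≡ 169 (mod 287).
Check: 197 × 169 = 33293 ≡ 1 (mod 287)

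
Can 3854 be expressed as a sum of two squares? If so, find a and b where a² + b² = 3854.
Not possible

Factorization: 3854 = 2 × 41 × 47
By Fermat: n is sum of two squares iff every prime p ≡ 3 (mod 4) appears to even power.
Prime(s) ≡ 3 (mod 4) with odd exponent: [(47, 1)]
Therefore 3854 cannot be expressed as a² + b².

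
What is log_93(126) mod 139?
91

Baby-step giant-step with step n = ⌈√139⌉ = 12.
Baby steps 93^j mod 139 (j:value) for j=0..11: 0:1, 1:93, 2:31, 3:103, 4:127, 5:135, 6:45, 7:15, 8:5, 9:48, 10:16, 11:98.
Giant-step multiplier: 93^(-12) ≡ 93^(138-12) = 93^126 ≡ 44 (mod 139).
Giant steps γ_i = 126·44^i mod 139: γ_0=126, γ_1=123, γ_2=130, γ_3=21, γ_4=90, γ_5=68, γ_6=73, γ_7=15 (in table at j=7).
x = i·n + j = 7·12 + 7 = 91.
Check: 93^91 ≡ 126 (mod 139).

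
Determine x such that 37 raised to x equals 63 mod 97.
81

Baby-step giant-step with step n = ⌈√97⌉ = 10.
Baby steps 37^j mod 97 (j:value) for j=0..9: 0:1, 1:37, 2:11, 3:19, 4:24, 5:15, 6:70, 7:68, 8:91, 9:69.
Giant-step multiplier: 37^(-10) ≡ 37^(96-10) = 37^86 ≡ 72 (mod 97).
Giant steps γ_i = 63·72^i mod 97: γ_0=63, γ_1=74, γ_2=90, γ_3=78, γ_4=87, γ_5=56, γ_6=55, γ_7=80, γ_8=37 (in table at j=1).
x = i·n + j = 8·10 + 1 = 81.
Check: 37^81 ≡ 63 (mod 97).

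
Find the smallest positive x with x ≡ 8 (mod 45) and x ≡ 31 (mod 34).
1493

Using Chinese Remainder Theorem:
M = 45 × 34 = 1530
M1 = 34, M2 = 45
y1 = 34^(-1) mod 45 = 4
y2 = 45^(-1) mod 34 = 31
x = (8×34×4 + 31×45×31) mod 1530 = 1493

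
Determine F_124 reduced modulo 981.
660

Matrix identity: Q^n = [[F_(n+1), F_n], [F_n, F_(n-1)]] with Q = [[1,1],[1,0]].
n = 124 = 1111100₂. Square-and-multiply, entries mod 981:
Q^1 = [[1,1],[1,0]]
Q^3 = (Q^1)²·Q = [[3,2],[2,1]]
Q^7 = (Q^3)²·Q = [[21,13],[13,8]]
Q^15 = (Q^7)²·Q = [[6,610],[610,377]]
Q^31 = (Q^15)²·Q = [[489,337],[337,152]]
Q^62 = (Q^31)² = [[511,197],[197,314]]
Q^124 = (Q^62)² = [[725,660],[660,65]]
F_124 mod 981 = Q^124[0][1] = 660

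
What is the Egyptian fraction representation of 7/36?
1/6 + 1/36

Greedy algorithm:
7/36: ceiling(36/7) = 6, use 1/6
1/36: ceiling(36/1) = 36, use 1/36
Result: 7/36 = 1/6 + 1/36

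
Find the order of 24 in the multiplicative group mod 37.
36

37 is prime, so ord(24) divides φ(37) = 36.
Divisors of 36: 1, 2, 3, 4, 6, 9, 12, 18, 36.
Repeated squaring: 24^1 ≡ 24, 24^2 ≡ 21, 24^4 ≡ 34, 24^8 ≡ 9, 24^16 ≡ 7, 24^32 ≡ 12 (mod 37).
Test 24^d mod 37 for each divisor d in increasing order:
24^1 ≡ 24
24^2 ≡ 21
24^3 = 24^2·24^1 ≡ 23
24^4 ≡ 34
24^6 = 24^4·24^2 ≡ 11
24^9 = 24^8·24^1 ≡ 31
24^12 = 24^8·24^4 ≡ 10
24^18 = 24^16·24^2 ≡ 36
24^36 = 24^32·24^4 ≡ 1  ← first divisor giving 1
The order is 36.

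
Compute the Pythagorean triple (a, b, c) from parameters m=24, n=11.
(455, 528, 697)

Euclid's formula: a = m² - n², b = 2mn, c = m² + n²
m = 24, n = 11
a = 24² - 11² = 576 - 121 = 455
b = 2 × 24 × 11 = 528
c = 24² + 11² = 576 + 121 = 697
Verification: 455² + 528² = 207025 + 278784 = 485809 = 697² ✓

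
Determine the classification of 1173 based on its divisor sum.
deficient

Proper divisors of 1173: sum = 1 + 3 + 17 + 23 + 51 + 69 + 391 = 555
Since 555 < 1173, 1173 is deficient.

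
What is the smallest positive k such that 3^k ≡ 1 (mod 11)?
5

11 is prime, so ord(3) divides φ(11) = 10.
Divisors of 10: 1, 2, 5, 10.
Repeated squaring: 3^1 ≡ 3, 3^2 ≡ 9, 3^4 ≡ 4, 3^8 ≡ 5 (mod 11).
Test 3^d mod 11 for each divisor d in increasing order:
3^1 ≡ 3
3^2 ≡ 9
3^5 = 3^4·3^1 ≡ 1  ← first divisor giving 1
The order is 5.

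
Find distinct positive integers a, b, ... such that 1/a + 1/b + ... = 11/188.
1/18 + 1/339 + 1/191196

Greedy algorithm:
11/188: ceiling(188/11) = 18, use 1/18
5/1692: ceiling(1692/5) = 339, use 1/339
1/191196: ceiling(191196/1) = 191196, use 1/191196
Result: 11/188 = 1/18 + 1/339 + 1/191196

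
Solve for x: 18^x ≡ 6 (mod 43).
14

Baby-step giant-step with step n = ⌈√43⌉ = 7.
Baby steps 18^j mod 43 (j:value) for j=0..6: 0:1, 1:18, 2:23, 3:27, 4:13, 5:19, 6:41.
Giant-step multiplier: 18^(-7) ≡ 18^(42-7) = 18^35 ≡ 37 (mod 43).
Giant steps γ_i = 6·37^i mod 43: γ_0=6, γ_1=7, γ_2=1 (in table at j=0).
x = i·n + j = 2·7 + 0 = 14.
Check: 18^14 ≡ 6 (mod 43).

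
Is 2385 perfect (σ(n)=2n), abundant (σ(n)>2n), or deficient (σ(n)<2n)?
deficient

Proper divisors of 2385: sum = 1 + 3 + 5 + 9 + 15 + 45 + 53 + 159 + 265 + 477 + 795 = 1827
Since 1827 < 2385, 2385 is deficient.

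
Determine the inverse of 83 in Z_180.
167

gcd(83, 180) = 1, so the inverse exists.
Extended Euclidean algorithm on (180, 83):
180 = 2 × 83 + 14  ⟹  14 = (1)·180 + (-2)·83
83 = 5 × 14 + 13  ⟹  13 = (-5)·180 + (11)·83
14 = 1 × 13 + 1  ⟹  1 = (6)·180 + (-13)·83
So (-13)·83 ≡ 1 (mod 180), i.e. 83^(-1) ≡ -13 ≡ 167 (mod 180).
Check: 83 × 167 = 13861 ≡ 1 (mod 180)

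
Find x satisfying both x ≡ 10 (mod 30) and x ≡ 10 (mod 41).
10

Using Chinese Remainder Theorem:
M = 30 × 41 = 1230
M1 = 41, M2 = 30
y1 = 41^(-1) mod 30 = 11
y2 = 30^(-1) mod 41 = 26
x = (10×41×11 + 10×30×26) mod 1230 = 10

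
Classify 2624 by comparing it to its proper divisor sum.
abundant

Proper divisors of 2624: sum = 1 + 2 + 4 + 8 + 16 + 32 + 41 + 64 + 82 + 164 + 328 + 656 + 1312 = 2710
Since 2710 > 2624, 2624 is abundant.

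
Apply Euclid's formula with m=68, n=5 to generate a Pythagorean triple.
(4599, 680, 4649)

Euclid's formula: a = m² - n², b = 2mn, c = m² + n²
m = 68, n = 5
a = 68² - 5² = 4624 - 25 = 4599
b = 2 × 68 × 5 = 680
c = 68² + 5² = 4624 + 25 = 4649
Verification: 4599² + 680² = 21150801 + 462400 = 21613201 = 4649² ✓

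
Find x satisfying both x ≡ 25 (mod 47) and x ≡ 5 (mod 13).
213

Using Chinese Remainder Theorem:
M = 47 × 13 = 611
M1 = 13, M2 = 47
y1 = 13^(-1) mod 47 = 29
y2 = 47^(-1) mod 13 = 5
x = (25×13×29 + 5×47×5) mod 611 = 213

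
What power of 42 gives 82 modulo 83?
41

Baby-step giant-step with step n = ⌈√83⌉ = 10.
Baby steps 42^j mod 83 (j:value) for j=0..9: 0:1, 1:42, 2:21, 3:52, 4:26, 5:13, 6:48, 7:24, 8:12, 9:6.
Giant-step multiplier: 42^(-10) ≡ 42^(82-10) = 42^72 ≡ 28 (mod 83).
Giant steps γ_i = 82·28^i mod 83: γ_0=82, γ_1=55, γ_2=46, γ_3=43, γ_4=42 (in table at j=1).
x = i·n + j = 4·10 + 1 = 41.
Check: 42^41 ≡ 82 (mod 83).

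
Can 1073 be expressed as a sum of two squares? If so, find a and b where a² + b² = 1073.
7² + 32² (a=7, b=32)

Factorization: 1073 = 29 × 37
By Fermat: n is sum of two squares iff every prime p ≡ 3 (mod 4) appears to even power.
All primes ≡ 3 (mod 4) appear to even power.
Search a = 0, 1, 2, … for 1073 - a² a perfect square: first hit at a = 7: 1073 - 49 = 1024 = 32².
1073 = 7² + 32² = 49 + 1024 ✓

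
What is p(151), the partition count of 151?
45060624582

p(n) counts ways to write n as a sum of positive integers (order ignored).
Euler's pentagonal recurrence: p(k) = p(k-1) + p(k-2) - p(k-5) - p(k-7) + p(k-12) + p(k-15) - ... (offsets j(3j∓1)/2, signs ++--, p(0)=1, p(<0)=0).
DP table for k = 0..150: p(0)=1, p(1)=1, p(2)=2, p(3)=3, p(4)=5, p(5)=7, p(6)=11, p(7)=15, p(8)=22, p(9)=30, p(10)=42, p(11)=56, p(12)=77, p(13)=101, p(14)=135, p(15)=176, p(16)=231, p(17)=297, p(18)=385, p(19)=490, p(20)=627, p(21)=792, p(22)=1002, p(23)=1255, p(24)=1575, p(25)=1958, p(26)=2436, p(27)=3010, p(28)=3718, p(29)=4565, p(30)=5604, p(31)=6842, p(32)=8349, p(33)=10143, p(34)=12310, p(35)=14883, p(36)=17977, p(37)=21637, p(38)=26015, p(39)=31185, p(40)=37338, p(41)=44583, p(42)=53174, p(43)=63261, p(44)=75175, p(45)=89134, p(46)=105558, p(47)=124754, p(48)=147273, p(49)=173525, p(50)=204226, p(51)=239943, p(52)=281589, p(53)=329931, p(54)=386155, p(55)=451276, p(56)=526823, p(57)=614154, p(58)=715220, p(59)=831820, p(60)=966467, p(61)=1121505, p(62)=1300156, p(63)=1505499, p(64)=1741630, p(65)=2012558, p(66)=2323520, p(67)=2679689, p(68)=3087735, p(69)=3554345, p(70)=4087968, p(71)=4697205, p(72)=5392783, p(73)=6185689, p(74)=7089500, p(75)=8118264, p(76)=9289091, p(77)=10619863, p(78)=12132164, p(79)=13848650, p(80)=15796476, p(81)=18004327, p(82)=20506255, p(83)=23338469, p(84)=26543660, p(85)=30167357, p(86)=34262962, p(87)=38887673, p(88)=44108109, p(89)=49995925, p(90)=56634173, p(91)=64112359, p(92)=72533807, p(93)=82010177, p(94)=92669720, p(95)=104651419, p(96)=118114304, p(97)=133230930, p(98)=150198136, p(99)=169229875, p(100)=190569292, p(101)=214481126, p(102)=241265379, p(103)=271248950, p(104)=304801365, p(105)=342325709, p(106)=384276336, p(107)=431149389, p(108)=483502844, p(109)=541946240, p(110)=607163746, p(111)=679903203, p(112)=761002156, p(113)=851376628, p(114)=952050665, p(115)=1064144451, p(116)=1188908248, p(117)=1327710076, p(118)=1482074143, p(119)=1653668665, p(120)=1844349560, p(121)=2056148051, p(122)=2291320912, p(123)=2552338241, p(124)=2841940500, p(125)=3163127352, p(126)=3519222692, p(127)=3913864295, p(128)=4351078600, p(129)=4835271870, p(130)=5371315400, p(131)=5964539504, p(132)=6620830889, p(133)=7346629512, p(134)=8149040695, p(135)=9035836076, p(136)=10015581680, p(137)=11097645016, p(138)=12292341831, p(139)=13610949895, p(140)=15065878135, p(141)=16670689208, p(142)=18440293320, p(143)=20390982757, p(144)=22540654445, p(145)=24908858009, p(146)=27517052599, p(147)=30388671978, p(148)=33549419497, p(149)=37027355200, p(150)=40853235313.
Final step: p(151) = p(150) + p(149) - p(146) - p(144) + p(139) + p(136) - p(129) - p(125) + p(116) + p(111) - p(100) - p(94) + p(81) + p(74) - p(59) - p(51) + p(34) + p(25) - p(6)
= 40853235313 + 37027355200 - 27517052599 - 22540654445 + 13610949895 + 10015581680 - 4835271870 - 3163127352 + 1188908248 + 679903203 - 190569292 - 92669720 + 18004327 + 7089500 - 831820 - 239943 + 12310 + 1958 - 11
= 45060624582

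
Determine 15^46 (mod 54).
27

Repeated squaring. Binary of 46 = 101110.
15^1 ≡ 15 (mod 54); 15^2 ≡ 9 (mod 54); 15^4 ≡ 27 (mod 54); 15^8 ≡ 27 (mod 54); 15^16 ≡ 27 (mod 54); 15^32 ≡ 27 (mod 54)
15^46 = 15^2 × 15^4 × 15^8 × 15^32 ≡ 27 (mod 54)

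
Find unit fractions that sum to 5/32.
1/7 + 1/75 + 1/16800

Greedy algorithm:
5/32: ceiling(32/5) = 7, use 1/7
3/224: ceiling(224/3) = 75, use 1/75
1/16800: ceiling(16800/1) = 16800, use 1/16800
Result: 5/32 = 1/7 + 1/75 + 1/16800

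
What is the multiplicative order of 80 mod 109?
27

109 is prime, so ord(80) divides φ(109) = 108.
Divisors of 108: 1, 2, 3, 4, 6, 9, 12, 18, 27, 36, 54, 108.
Repeated squaring: 80^1 ≡ 80, 80^2 ≡ 78, 80^4 ≡ 89, 80^8 ≡ 73, 80^16 ≡ 97, 80^32 ≡ 35, 80^64 ≡ 26 (mod 109).
Test 80^d mod 109 for each divisor d in increasing order:
80^1 ≡ 80
80^2 ≡ 78
80^3 = 80^2·80^1 ≡ 27
80^4 ≡ 89
80^6 = 80^4·80^2 ≡ 75
80^9 = 80^8·80^1 ≡ 63
80^12 = 80^8·80^4 ≡ 66
80^18 = 80^16·80^2 ≡ 45
80^27 = 80^16·80^8·80^2·80^1 ≡ 1  ← first divisor giving 1
The order is 27.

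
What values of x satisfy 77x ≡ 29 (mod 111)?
x ≡ 22 (mod 111)

gcd(77, 111) = 1, which divides 29, so solutions exist.
Find 77^(-1) mod 111 by the extended Euclidean algorithm:
111 = 1 × 77 + 34  ⟹  34 = (1)·111 + (-1)·77
77 = 2 × 34 + 9  ⟹  9 = (-2)·111 + (3)·77
34 = 3 × 9 + 7  ⟹  7 = (7)·111 + (-10)·77
9 = 1 × 7 + 2  ⟹  2 = (-9)·111 + (13)·77
7 = 3 × 2 + 1  ⟹  1 = (34)·111 + (-49)·77
So (-49)·77 ≡ 1 (mod 111), i.e. 77^(-1) ≡ -49 ≡ 62 (mod 111).
x ≡ 62 × 29 = 1798 ≡ 22 (mod 111).
Check: 77 × 22 = 1694 ≡ 29 (mod 111).
Unique solution: x ≡ 22 (mod 111)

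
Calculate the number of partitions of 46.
105558

p(n) counts ways to write n as a sum of positive integers (order ignored).
Euler's pentagonal recurrence: p(k) = p(k-1) + p(k-2) - p(k-5) - p(k-7) + p(k-12) + p(k-15) - ... (offsets j(3j∓1)/2, signs ++--, p(0)=1, p(<0)=0).
DP table for k = 0..45: p(0)=1, p(1)=1, p(2)=2, p(3)=3, p(4)=5, p(5)=7, p(6)=11, p(7)=15, p(8)=22, p(9)=30, p(10)=42, p(11)=56, p(12)=77, p(13)=101, p(14)=135, p(15)=176, p(16)=231, p(17)=297, p(18)=385, p(19)=490, p(20)=627, p(21)=792, p(22)=1002, p(23)=1255, p(24)=1575, p(25)=1958, p(26)=2436, p(27)=3010, p(28)=3718, p(29)=4565, p(30)=5604, p(31)=6842, p(32)=8349, p(33)=10143, p(34)=12310, p(35)=14883, p(36)=17977, p(37)=21637, p(38)=26015, p(39)=31185, p(40)=37338, p(41)=44583, p(42)=53174, p(43)=63261, p(44)=75175, p(45)=89134.
Final step: p(46) = p(45) + p(44) - p(41) - p(39) + p(34) + p(31) - p(24) - p(20) + p(11) + p(6)
= 89134 + 75175 - 44583 - 31185 + 12310 + 6842 - 1575 - 627 + 56 + 11
= 105558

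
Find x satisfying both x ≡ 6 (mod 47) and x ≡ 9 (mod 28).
429

Using Chinese Remainder Theorem:
M = 47 × 28 = 1316
M1 = 28, M2 = 47
y1 = 28^(-1) mod 47 = 42
y2 = 47^(-1) mod 28 = 3
x = (6×28×42 + 9×47×3) mod 1316 = 429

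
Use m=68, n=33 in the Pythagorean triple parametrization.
(3535, 4488, 5713)

Euclid's formula: a = m² - n², b = 2mn, c = m² + n²
m = 68, n = 33
a = 68² - 33² = 4624 - 1089 = 3535
b = 2 × 68 × 33 = 4488
c = 68² + 33² = 4624 + 1089 = 5713
Verification: 3535² + 4488² = 12496225 + 20142144 = 32638369 = 5713² ✓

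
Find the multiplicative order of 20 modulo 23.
22

23 is prime, so ord(20) divides φ(23) = 22.
Divisors of 22: 1, 2, 11, 22.
Repeated squaring: 20^1 ≡ 20, 20^2 ≡ 9, 20^4 ≡ 12, 20^8 ≡ 6, 20^16 ≡ 13 (mod 23).
Test 20^d mod 23 for each divisor d in increasing order:
20^1 ≡ 20
20^2 ≡ 9
20^11 = 20^8·20^2·20^1 ≡ 22
20^22 = 20^16·20^4·20^2 ≡ 1  ← first divisor giving 1
The order is 22.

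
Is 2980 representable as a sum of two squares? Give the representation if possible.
8² + 54² (a=8, b=54)

Factorization: 2980 = 2^2 × 5 × 149
By Fermat: n is sum of two squares iff every prime p ≡ 3 (mod 4) appears to even power.
All primes ≡ 3 (mod 4) appear to even power.
Search a = 0, 1, 2, … for 2980 - a² a perfect square: first hit at a = 8: 2980 - 64 = 2916 = 54².
2980 = 8² + 54² = 64 + 2916 ✓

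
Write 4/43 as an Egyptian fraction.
1/11 + 1/473

Greedy algorithm:
4/43: ceiling(43/4) = 11, use 1/11
1/473: ceiling(473/1) = 473, use 1/473
Result: 4/43 = 1/11 + 1/473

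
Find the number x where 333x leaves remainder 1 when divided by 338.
135

gcd(333, 338) = 1, so the inverse exists.
Extended Euclidean algorithm on (338, 333):
338 = 1 × 333 + 5  ⟹  5 = (1)·338 + (-1)·333
333 = 66 × 5 + 3  ⟹  3 = (-66)·338 + (67)·333
5 = 1 × 3 + 2  ⟹  2 = (67)·338 + (-68)·333
3 = 1 × 2 + 1  ⟹  1 = (-133)·338 + (135)·333
So (135)·333 ≡ 1 (mod 338), i.e. 333^(-1) ≡ 135 (mod 338).
Check: 333 × 135 = 44955 ≡ 1 (mod 338)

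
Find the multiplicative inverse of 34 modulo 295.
269

gcd(34, 295) = 1, so the inverse exists.
Extended Euclidean algorithm on (295, 34):
295 = 8 × 34 + 23  ⟹  23 = (1)·295 + (-8)·34
34 = 1 × 23 + 11  ⟹  11 = (-1)·295 + (9)·34
23 = 2 × 11 + 1  ⟹  1 = (3)·295 + (-26)·34
So (-26)·34 ≡ 1 (mod 295), i.e. 34^(-1) ≡ -26 ≡ 269 (mod 295).
Check: 34 × 269 = 9146 ≡ 1 (mod 295)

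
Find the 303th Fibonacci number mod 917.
372

Matrix identity: Q^n = [[F_(n+1), F_n], [F_n, F_(n-1)]] with Q = [[1,1],[1,0]].
n = 303 = 100101111₂. Square-and-multiply, entries mod 917:
Q^1 = [[1,1],[1,0]]
Q^2 = (Q^1)² = [[2,1],[1,1]]
Q^4 = (Q^2)² = [[5,3],[3,2]]
Q^9 = (Q^4)²·Q = [[55,34],[34,21]]
Q^18 = (Q^9)² = [[513,750],[750,680]]
Q^37 = (Q^18)²·Q = [[127,369],[369,675]]
Q^75 = (Q^37)²·Q = [[732,68],[68,664]]
Q^151 = (Q^75)²·Q = [[812,335],[335,477]]
Q^303 = (Q^151)²·Q = [[280,372],[372,825]]
F_303 mod 917 = Q^303[0][1] = 372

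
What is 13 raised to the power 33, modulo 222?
193

Repeated squaring. Binary of 33 = 100001.
13^1 ≡ 13 (mod 222); 13^2 ≡ 169 (mod 222); 13^4 ≡ 145 (mod 222); 13^8 ≡ 157 (mod 222); 13^16 ≡ 7 (mod 222); 13^32 ≡ 49 (mod 222)
13^33 = 13^1 × 13^32 ≡ 193 (mod 222)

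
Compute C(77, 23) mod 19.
0

Using Lucas' theorem:
Write n=77 and k=23 in base 19:
n in base 19: [4, 1]
k in base 19: [1, 4]
C(77,23) mod 19 = ∏ C(n_i, k_i) mod 19
Digit binomials (mod 19): C(4,1) = 4; C(1,4) = 0 (k_i > n_i)
Product: 4 × 0 = 0 ≡ 0 (mod 19)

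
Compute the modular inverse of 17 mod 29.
12

gcd(17, 29) = 1, so the inverse exists.
Extended Euclidean algorithm on (29, 17):
29 = 1 × 17 + 12  ⟹  12 = (1)·29 + (-1)·17
17 = 1 × 12 + 5  ⟹  5 = (-1)·29 + (2)·17
12 = 2 × 5 + 2  ⟹  2 = (3)·29 + (-5)·17
5 = 2 × 2 + 1  ⟹  1 = (-7)·29 + (12)·17
So (12)·17 ≡ 1 (mod 29), i.e. 17^(-1) ≡ 12 (mod 29).
Check: 17 × 12 = 204 ≡ 1 (mod 29)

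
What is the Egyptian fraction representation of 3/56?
1/19 + 1/1064

Greedy algorithm:
3/56: ceiling(56/3) = 19, use 1/19
1/1064: ceiling(1064/1) = 1064, use 1/1064
Result: 3/56 = 1/19 + 1/1064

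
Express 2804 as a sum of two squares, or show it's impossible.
10² + 52² (a=10, b=52)

Factorization: 2804 = 2^2 × 701
By Fermat: n is sum of two squares iff every prime p ≡ 3 (mod 4) appears to even power.
All primes ≡ 3 (mod 4) appear to even power.
Search a = 0, 1, 2, … for 2804 - a² a perfect square: first hit at a = 10: 2804 - 100 = 2704 = 52².
2804 = 10² + 52² = 100 + 2704 ✓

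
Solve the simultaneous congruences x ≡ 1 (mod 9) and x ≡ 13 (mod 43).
271

Using Chinese Remainder Theorem:
M = 9 × 43 = 387
M1 = 43, M2 = 9
y1 = 43^(-1) mod 9 = 4
y2 = 9^(-1) mod 43 = 24
x = (1×43×4 + 13×9×24) mod 387 = 271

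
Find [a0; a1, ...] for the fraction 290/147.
[1; 1, 35, 1, 3]

Euclidean algorithm steps:
290 = 1 × 147 + 143
147 = 1 × 143 + 4
143 = 35 × 4 + 3
4 = 1 × 3 + 1
3 = 3 × 1 + 0
Continued fraction: [1; 1, 35, 1, 3]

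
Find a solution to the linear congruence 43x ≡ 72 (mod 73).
x ≡ 56 (mod 73)

gcd(43, 73) = 1, which divides 72, so solutions exist.
Find 43^(-1) mod 73 by the extended Euclidean algorithm:
73 = 1 × 43 + 30  ⟹  30 = (1)·73 + (-1)·43
43 = 1 × 30 + 13  ⟹  13 = (-1)·73 + (2)·43
30 = 2 × 13 + 4  ⟹  4 = (3)·73 + (-5)·43
13 = 3 × 4 + 1  ⟹  1 = (-10)·73 + (17)·43
So (17)·43 ≡ 1 (mod 73), i.e. 43^(-1) ≡ 17 (mod 73).
x ≡ 17 × 72 = 1224 ≡ 56 (mod 73).
Check: 43 × 56 = 2408 ≡ 72 (mod 73).
Unique solution: x ≡ 56 (mod 73)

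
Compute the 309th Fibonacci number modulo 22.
12

Matrix identity: Q^n = [[F_(n+1), F_n], [F_n, F_(n-1)]] with Q = [[1,1],[1,0]].
n = 309 = 100110101₂. Square-and-multiply, entries mod 22:
Q^1 = [[1,1],[1,0]]
Q^2 = (Q^1)² = [[2,1],[1,1]]
Q^4 = (Q^2)² = [[5,3],[3,2]]
Q^9 = (Q^4)²·Q = [[11,12],[12,21]]
Q^19 = (Q^9)²·Q = [[11,1],[1,10]]
Q^38 = (Q^19)² = [[12,21],[21,13]]
Q^77 = (Q^38)²·Q = [[10,13],[13,19]]
Q^154 = (Q^77)² = [[5,3],[3,2]]
Q^309 = (Q^154)²·Q = [[11,12],[12,21]]
F_309 mod 22 = Q^309[0][1] = 12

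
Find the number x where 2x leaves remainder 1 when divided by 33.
17

gcd(2, 33) = 1, so the inverse exists.
Extended Euclidean algorithm on (33, 2):
33 = 16 × 2 + 1  ⟹  1 = (1)·33 + (-16)·2
So (-16)·2 ≡ 1 (mod 33), i.e. 2^(-1) ≡ -16 ≡ 17 (mod 33).
Check: 2 × 17 = 34 ≡ 1 (mod 33)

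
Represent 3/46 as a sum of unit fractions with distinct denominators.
1/16 + 1/368

Greedy algorithm:
3/46: ceiling(46/3) = 16, use 1/16
1/368: ceiling(368/1) = 368, use 1/368
Result: 3/46 = 1/16 + 1/368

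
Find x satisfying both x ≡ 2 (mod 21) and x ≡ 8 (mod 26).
86

Using Chinese Remainder Theorem:
M = 21 × 26 = 546
M1 = 26, M2 = 21
y1 = 26^(-1) mod 21 = 17
y2 = 21^(-1) mod 26 = 5
x = (2×26×17 + 8×21×5) mod 546 = 86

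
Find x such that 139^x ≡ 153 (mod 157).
60

Baby-step giant-step with step n = ⌈√157⌉ = 13.
Baby steps 139^j mod 157 (j:value) for j=0..12: 0:1, 1:139, 2:10, 3:134, 4:100, 5:84, 6:58, 7:55, 8:109, 9:79, 10:148, 11:5, 12:67.
Giant-step multiplier: 139^(-13) ≡ 139^(156-13) = 139^143 ≡ 22 (mod 157).
Giant steps γ_i = 153·22^i mod 157: γ_0=153, γ_1=69, γ_2=105, γ_3=112, γ_4=109 (in table at j=8).
x = i·n + j = 4·13 + 8 = 60.
Check: 139^60 ≡ 153 (mod 157).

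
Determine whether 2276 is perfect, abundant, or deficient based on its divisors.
deficient

Proper divisors of 2276: sum = 1 + 2 + 4 + 569 + 1138 = 1714
Since 1714 < 2276, 2276 is deficient.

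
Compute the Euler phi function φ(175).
120

175 = 5^2 × 7
φ(n) = n × ∏(1 - 1/p) for each prime p dividing n
φ(175) = 175 × (1 - 1/5) × (1 - 1/7) = 120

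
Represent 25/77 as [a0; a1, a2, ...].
[0; 3, 12, 2]

Euclidean algorithm steps:
25 = 0 × 77 + 25
77 = 3 × 25 + 2
25 = 12 × 2 + 1
2 = 2 × 1 + 0
Continued fraction: [0; 3, 12, 2]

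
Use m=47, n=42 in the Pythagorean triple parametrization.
(445, 3948, 3973)

Euclid's formula: a = m² - n², b = 2mn, c = m² + n²
m = 47, n = 42
a = 47² - 42² = 2209 - 1764 = 445
b = 2 × 47 × 42 = 3948
c = 47² + 42² = 2209 + 1764 = 3973
Verification: 445² + 3948² = 198025 + 15586704 = 15784729 = 3973² ✓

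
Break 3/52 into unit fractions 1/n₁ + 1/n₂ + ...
1/18 + 1/468

Greedy algorithm:
3/52: ceiling(52/3) = 18, use 1/18
1/468: ceiling(468/1) = 468, use 1/468
Result: 3/52 = 1/18 + 1/468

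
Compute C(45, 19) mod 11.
0

Using Lucas' theorem:
Write n=45 and k=19 in base 11:
n in base 11: [4, 1]
k in base 11: [1, 8]
C(45,19) mod 11 = ∏ C(n_i, k_i) mod 11
Digit binomials (mod 11): C(4,1) = 4; C(1,8) = 0 (k_i > n_i)
Product: 4 × 0 = 0 ≡ 0 (mod 11)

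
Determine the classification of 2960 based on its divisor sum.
abundant

Proper divisors of 2960: sum = 1 + 2 + 4 + 5 + 8 + 10 + 16 + 20 + ... + 370 + 592 + 740 + 1480 (19 divisors) = 4108
Since 4108 > 2960, 2960 is abundant.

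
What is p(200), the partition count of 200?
3972999029388

p(n) counts ways to write n as a sum of positive integers (order ignored).
Euler's pentagonal recurrence: p(k) = p(k-1) + p(k-2) - p(k-5) - p(k-7) + p(k-12) + p(k-15) - ... (offsets j(3j∓1)/2, signs ++--, p(0)=1, p(<0)=0).
DP table for k = 0..199: p(0)=1, p(1)=1, p(2)=2, p(3)=3, p(4)=5, p(5)=7, p(6)=11, p(7)=15, p(8)=22, p(9)=30, p(10)=42, p(11)=56, p(12)=77, p(13)=101, p(14)=135, p(15)=176, p(16)=231, p(17)=297, p(18)=385, p(19)=490, p(20)=627, p(21)=792, p(22)=1002, p(23)=1255, p(24)=1575, p(25)=1958, p(26)=2436, p(27)=3010, p(28)=3718, p(29)=4565, p(30)=5604, p(31)=6842, p(32)=8349, p(33)=10143, p(34)=12310, p(35)=14883, p(36)=17977, p(37)=21637, p(38)=26015, p(39)=31185, p(40)=37338, p(41)=44583, p(42)=53174, p(43)=63261, p(44)=75175, p(45)=89134, p(46)=105558, p(47)=124754, p(48)=147273, p(49)=173525, p(50)=204226, p(51)=239943, p(52)=281589, p(53)=329931, p(54)=386155, p(55)=451276, p(56)=526823, p(57)=614154, p(58)=715220, p(59)=831820, p(60)=966467, p(61)=1121505, p(62)=1300156, p(63)=1505499, p(64)=1741630, p(65)=2012558, p(66)=2323520, p(67)=2679689, p(68)=3087735, p(69)=3554345, p(70)=4087968, p(71)=4697205, p(72)=5392783, p(73)=6185689, p(74)=7089500, p(75)=8118264, p(76)=9289091, p(77)=10619863, p(78)=12132164, p(79)=13848650, p(80)=15796476, p(81)=18004327, p(82)=20506255, p(83)=23338469, p(84)=26543660, p(85)=30167357, p(86)=34262962, p(87)=38887673, p(88)=44108109, p(89)=49995925, p(90)=56634173, p(91)=64112359, p(92)=72533807, p(93)=82010177, p(94)=92669720, p(95)=104651419, p(96)=118114304, p(97)=133230930, p(98)=150198136, p(99)=169229875, p(100)=190569292, p(101)=214481126, p(102)=241265379, p(103)=271248950, p(104)=304801365, p(105)=342325709, p(106)=384276336, p(107)=431149389, p(108)=483502844, p(109)=541946240, p(110)=607163746, p(111)=679903203, p(112)=761002156, p(113)=851376628, p(114)=952050665, p(115)=1064144451, p(116)=1188908248, p(117)=1327710076, p(118)=1482074143, p(119)=1653668665, p(120)=1844349560, p(121)=2056148051, p(122)=2291320912, p(123)=2552338241, p(124)=2841940500, p(125)=3163127352, p(126)=3519222692, p(127)=3913864295, p(128)=4351078600, p(129)=4835271870, p(130)=5371315400, p(131)=5964539504, p(132)=6620830889, p(133)=7346629512, p(134)=8149040695, p(135)=9035836076, p(136)=10015581680, p(137)=11097645016, p(138)=12292341831, p(139)=13610949895, p(140)=15065878135, p(141)=16670689208, p(142)=18440293320, p(143)=20390982757, p(144)=22540654445, p(145)=24908858009, p(146)=27517052599, p(147)=30388671978, p(148)=33549419497, p(149)=37027355200, p(150)=40853235313, p(151)=45060624582, p(152)=49686288421, p(153)=54770336324, p(154)=60356673280, p(155)=66493182097, p(156)=73232243759, p(157)=80630964769, p(158)=88751778802, p(159)=97662728555, p(160)=107438159466, p(161)=118159068427, p(162)=129913904637, p(163)=142798995930, p(164)=156919475295, p(165)=172389800255, p(166)=189334822579, p(167)=207890420102, p(168)=228204732751, p(169)=250438925115, p(170)=274768617130, p(171)=301384802048, p(172)=330495499613, p(173)=362326859895, p(174)=397125074750, p(175)=435157697830, p(176)=476715857290, p(177)=522115831195, p(178)=571701605655, p(179)=625846753120, p(180)=684957390936, p(181)=749474411781, p(182)=819876908323, p(183)=896684817527, p(184)=980462880430, p(185)=1071823774337, p(186)=1171432692373, p(187)=1280011042268, p(188)=1398341745571, p(189)=1527273599625, p(190)=1667727404093, p(191)=1820701100652, p(192)=1987276856363, p(193)=2168627105469, p(194)=2366022741845, p(195)=2580840212973, p(196)=2814570987591, p(197)=3068829878530, p(198)=3345365983698, p(199)=3646072432125.
Final step: p(200) = p(199) + p(198) - p(195) - p(193) + p(188) + p(185) - p(178) - p(174) + p(165) + p(160) - p(149) - p(143) + p(130) + p(123) - p(108) - p(100) + p(83) + p(74) - p(55) - p(45) + p(24) + p(13)
= 3646072432125 + 3345365983698 - 2580840212973 - 2168627105469 + 1398341745571 + 1071823774337 - 571701605655 - 397125074750 + 172389800255 + 107438159466 - 37027355200 - 20390982757 + 5371315400 + 2552338241 - 483502844 - 190569292 + 23338469 + 7089500 - 451276 - 89134 + 1575 + 101
= 3972999029388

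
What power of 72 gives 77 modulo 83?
56

Baby-step giant-step with step n = ⌈√83⌉ = 10.
Baby steps 72^j mod 83 (j:value) for j=0..9: 0:1, 1:72, 2:38, 3:80, 4:33, 5:52, 6:9, 7:67, 8:10, 9:56.
Giant-step multiplier: 72^(-10) ≡ 72^(82-10) = 72^72 ≡ 64 (mod 83).
Giant steps γ_i = 77·64^i mod 83: γ_0=77, γ_1=31, γ_2=75, γ_3=69, γ_4=17, γ_5=9 (in table at j=6).
x = i·n + j = 5·10 + 6 = 56.
Check: 72^56 ≡ 77 (mod 83).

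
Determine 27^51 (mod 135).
108

Repeated squaring. Binary of 51 = 110011.
27^1 ≡ 27 (mod 135); 27^2 ≡ 54 (mod 135); 27^4 ≡ 81 (mod 135); 27^8 ≡ 81 (mod 135); 27^16 ≡ 81 (mod 135); 27^32 ≡ 81 (mod 135)
27^51 = 27^1 × 27^2 × 27^16 × 27^32 ≡ 108 (mod 135)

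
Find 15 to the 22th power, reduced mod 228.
9

Repeated squaring. Binary of 22 = 10110.
15^1 ≡ 15 (mod 228); 15^2 ≡ 225 (mod 228); 15^4 ≡ 9 (mod 228); 15^8 ≡ 81 (mod 228); 15^16 ≡ 177 (mod 228)
15^22 = 15^2 × 15^4 × 15^16 ≡ 9 (mod 228)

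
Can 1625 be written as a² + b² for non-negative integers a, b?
5² + 40² (a=5, b=40)

Factorization: 1625 = 5^3 × 13
By Fermat: n is sum of two squares iff every prime p ≡ 3 (mod 4) appears to even power.
All primes ≡ 3 (mod 4) appear to even power.
Search a = 0, 1, 2, … for 1625 - a² a perfect square: first hit at a = 5: 1625 - 25 = 1600 = 40².
1625 = 5² + 40² = 25 + 1600 ✓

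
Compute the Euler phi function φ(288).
96

288 = 2^5 × 3^2
φ(n) = n × ∏(1 - 1/p) for each prime p dividing n
φ(288) = 288 × (1 - 1/2) × (1 - 1/3) = 96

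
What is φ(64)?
32

64 = 2^6
φ(n) = n × ∏(1 - 1/p) for each prime p dividing n
φ(64) = 64 × (1 - 1/2) = 32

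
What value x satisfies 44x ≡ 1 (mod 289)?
46

gcd(44, 289) = 1, so the inverse exists.
Extended Euclidean algorithm on (289, 44):
289 = 6 × 44 + 25  ⟹  25 = (1)·289 + (-6)·44
44 = 1 × 25 + 19  ⟹  19 = (-1)·289 + (7)·44
25 = 1 × 19 + 6  ⟹  6 = (2)·289 + (-13)·44
19 = 3 × 6 + 1  ⟹  1 = (-7)·289 + (46)·44
So (46)·44 ≡ 1 (mod 289), i.e. 44^(-1) ≡ 46 (mod 289).
Check: 44 × 46 = 2024 ≡ 1 (mod 289)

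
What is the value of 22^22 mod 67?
1

Repeated squaring. Binary of 22 = 10110.
22^1 ≡ 22 (mod 67); 22^2 ≡ 15 (mod 67); 22^4 ≡ 24 (mod 67); 22^8 ≡ 40 (mod 67); 22^16 ≡ 59 (mod 67)
22^22 = 22^2 × 22^4 × 22^16 ≡ 1 (mod 67)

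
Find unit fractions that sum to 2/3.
1/2 + 1/6

Greedy algorithm:
2/3: ceiling(3/2) = 2, use 1/2
1/6: ceiling(6/1) = 6, use 1/6
Result: 2/3 = 1/2 + 1/6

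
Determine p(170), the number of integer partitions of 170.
274768617130

p(n) counts ways to write n as a sum of positive integers (order ignored).
Euler's pentagonal recurrence: p(k) = p(k-1) + p(k-2) - p(k-5) - p(k-7) + p(k-12) + p(k-15) - ... (offsets j(3j∓1)/2, signs ++--, p(0)=1, p(<0)=0).
DP table for k = 0..169: p(0)=1, p(1)=1, p(2)=2, p(3)=3, p(4)=5, p(5)=7, p(6)=11, p(7)=15, p(8)=22, p(9)=30, p(10)=42, p(11)=56, p(12)=77, p(13)=101, p(14)=135, p(15)=176, p(16)=231, p(17)=297, p(18)=385, p(19)=490, p(20)=627, p(21)=792, p(22)=1002, p(23)=1255, p(24)=1575, p(25)=1958, p(26)=2436, p(27)=3010, p(28)=3718, p(29)=4565, p(30)=5604, p(31)=6842, p(32)=8349, p(33)=10143, p(34)=12310, p(35)=14883, p(36)=17977, p(37)=21637, p(38)=26015, p(39)=31185, p(40)=37338, p(41)=44583, p(42)=53174, p(43)=63261, p(44)=75175, p(45)=89134, p(46)=105558, p(47)=124754, p(48)=147273, p(49)=173525, p(50)=204226, p(51)=239943, p(52)=281589, p(53)=329931, p(54)=386155, p(55)=451276, p(56)=526823, p(57)=614154, p(58)=715220, p(59)=831820, p(60)=966467, p(61)=1121505, p(62)=1300156, p(63)=1505499, p(64)=1741630, p(65)=2012558, p(66)=2323520, p(67)=2679689, p(68)=3087735, p(69)=3554345, p(70)=4087968, p(71)=4697205, p(72)=5392783, p(73)=6185689, p(74)=7089500, p(75)=8118264, p(76)=9289091, p(77)=10619863, p(78)=12132164, p(79)=13848650, p(80)=15796476, p(81)=18004327, p(82)=20506255, p(83)=23338469, p(84)=26543660, p(85)=30167357, p(86)=34262962, p(87)=38887673, p(88)=44108109, p(89)=49995925, p(90)=56634173, p(91)=64112359, p(92)=72533807, p(93)=82010177, p(94)=92669720, p(95)=104651419, p(96)=118114304, p(97)=133230930, p(98)=150198136, p(99)=169229875, p(100)=190569292, p(101)=214481126, p(102)=241265379, p(103)=271248950, p(104)=304801365, p(105)=342325709, p(106)=384276336, p(107)=431149389, p(108)=483502844, p(109)=541946240, p(110)=607163746, p(111)=679903203, p(112)=761002156, p(113)=851376628, p(114)=952050665, p(115)=1064144451, p(116)=1188908248, p(117)=1327710076, p(118)=1482074143, p(119)=1653668665, p(120)=1844349560, p(121)=2056148051, p(122)=2291320912, p(123)=2552338241, p(124)=2841940500, p(125)=3163127352, p(126)=3519222692, p(127)=3913864295, p(128)=4351078600, p(129)=4835271870, p(130)=5371315400, p(131)=5964539504, p(132)=6620830889, p(133)=7346629512, p(134)=8149040695, p(135)=9035836076, p(136)=10015581680, p(137)=11097645016, p(138)=12292341831, p(139)=13610949895, p(140)=15065878135, p(141)=16670689208, p(142)=18440293320, p(143)=20390982757, p(144)=22540654445, p(145)=24908858009, p(146)=27517052599, p(147)=30388671978, p(148)=33549419497, p(149)=37027355200, p(150)=40853235313, p(151)=45060624582, p(152)=49686288421, p(153)=54770336324, p(154)=60356673280, p(155)=66493182097, p(156)=73232243759, p(157)=80630964769, p(158)=88751778802, p(159)=97662728555, p(160)=107438159466, p(161)=118159068427, p(162)=129913904637, p(163)=142798995930, p(164)=156919475295, p(165)=172389800255, p(166)=189334822579, p(167)=207890420102, p(168)=228204732751, p(169)=250438925115.
Final step: p(170) = p(169) + p(168) - p(165) - p(163) + p(158) + p(155) - p(148) - p(144) + p(135) + p(130) - p(119) - p(113) + p(100) + p(93) - p(78) - p(70) + p(53) + p(44) - p(25) - p(15)
= 250438925115 + 228204732751 - 172389800255 - 142798995930 + 88751778802 + 66493182097 - 33549419497 - 22540654445 + 9035836076 + 5371315400 - 1653668665 - 851376628 + 190569292 + 82010177 - 12132164 - 4087968 + 329931 + 75175 - 1958 - 176
= 274768617130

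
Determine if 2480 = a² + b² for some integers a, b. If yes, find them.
Not possible

Factorization: 2480 = 2^4 × 5 × 31
By Fermat: n is sum of two squares iff every prime p ≡ 3 (mod 4) appears to even power.
Prime(s) ≡ 3 (mod 4) with odd exponent: [(31, 1)]
Therefore 2480 cannot be expressed as a² + b².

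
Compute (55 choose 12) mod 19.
13

Using Lucas' theorem:
Write n=55 and k=12 in base 19:
n in base 19: [2, 17]
k in base 19: [0, 12]
C(55,12) mod 19 = ∏ C(n_i, k_i) mod 19
Digit binomials (mod 19): C(2,0) = 1; C(17,12) = 6188 ≡ 13
Product: 1 × 13 = 13 ≡ 13 (mod 19)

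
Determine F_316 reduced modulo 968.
107

Matrix identity: Q^n = [[F_(n+1), F_n], [F_n, F_(n-1)]] with Q = [[1,1],[1,0]].
n = 316 = 100111100₂. Square-and-multiply, entries mod 968:
Q^1 = [[1,1],[1,0]]
Q^2 = (Q^1)² = [[2,1],[1,1]]
Q^4 = (Q^2)² = [[5,3],[3,2]]
Q^9 = (Q^4)²·Q = [[55,34],[34,21]]
Q^19 = (Q^9)²·Q = [[957,309],[309,648]]
Q^39 = (Q^19)²·Q = [[99,738],[738,329]]
Q^79 = (Q^39)²·Q = [[77,749],[749,296]]
Q^158 = (Q^79)² = [[650,593],[593,57]]
Q^316 = (Q^158)² = [[717,107],[107,610]]
F_316 mod 968 = Q^316[0][1] = 107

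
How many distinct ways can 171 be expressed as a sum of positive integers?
301384802048

p(n) counts ways to write n as a sum of positive integers (order ignored).
Euler's pentagonal recurrence: p(k) = p(k-1) + p(k-2) - p(k-5) - p(k-7) + p(k-12) + p(k-15) - ... (offsets j(3j∓1)/2, signs ++--, p(0)=1, p(<0)=0).
DP table for k = 0..170: p(0)=1, p(1)=1, p(2)=2, p(3)=3, p(4)=5, p(5)=7, p(6)=11, p(7)=15, p(8)=22, p(9)=30, p(10)=42, p(11)=56, p(12)=77, p(13)=101, p(14)=135, p(15)=176, p(16)=231, p(17)=297, p(18)=385, p(19)=490, p(20)=627, p(21)=792, p(22)=1002, p(23)=1255, p(24)=1575, p(25)=1958, p(26)=2436, p(27)=3010, p(28)=3718, p(29)=4565, p(30)=5604, p(31)=6842, p(32)=8349, p(33)=10143, p(34)=12310, p(35)=14883, p(36)=17977, p(37)=21637, p(38)=26015, p(39)=31185, p(40)=37338, p(41)=44583, p(42)=53174, p(43)=63261, p(44)=75175, p(45)=89134, p(46)=105558, p(47)=124754, p(48)=147273, p(49)=173525, p(50)=204226, p(51)=239943, p(52)=281589, p(53)=329931, p(54)=386155, p(55)=451276, p(56)=526823, p(57)=614154, p(58)=715220, p(59)=831820, p(60)=966467, p(61)=1121505, p(62)=1300156, p(63)=1505499, p(64)=1741630, p(65)=2012558, p(66)=2323520, p(67)=2679689, p(68)=3087735, p(69)=3554345, p(70)=4087968, p(71)=4697205, p(72)=5392783, p(73)=6185689, p(74)=7089500, p(75)=8118264, p(76)=9289091, p(77)=10619863, p(78)=12132164, p(79)=13848650, p(80)=15796476, p(81)=18004327, p(82)=20506255, p(83)=23338469, p(84)=26543660, p(85)=30167357, p(86)=34262962, p(87)=38887673, p(88)=44108109, p(89)=49995925, p(90)=56634173, p(91)=64112359, p(92)=72533807, p(93)=82010177, p(94)=92669720, p(95)=104651419, p(96)=118114304, p(97)=133230930, p(98)=150198136, p(99)=169229875, p(100)=190569292, p(101)=214481126, p(102)=241265379, p(103)=271248950, p(104)=304801365, p(105)=342325709, p(106)=384276336, p(107)=431149389, p(108)=483502844, p(109)=541946240, p(110)=607163746, p(111)=679903203, p(112)=761002156, p(113)=851376628, p(114)=952050665, p(115)=1064144451, p(116)=1188908248, p(117)=1327710076, p(118)=1482074143, p(119)=1653668665, p(120)=1844349560, p(121)=2056148051, p(122)=2291320912, p(123)=2552338241, p(124)=2841940500, p(125)=3163127352, p(126)=3519222692, p(127)=3913864295, p(128)=4351078600, p(129)=4835271870, p(130)=5371315400, p(131)=5964539504, p(132)=6620830889, p(133)=7346629512, p(134)=8149040695, p(135)=9035836076, p(136)=10015581680, p(137)=11097645016, p(138)=12292341831, p(139)=13610949895, p(140)=15065878135, p(141)=16670689208, p(142)=18440293320, p(143)=20390982757, p(144)=22540654445, p(145)=24908858009, p(146)=27517052599, p(147)=30388671978, p(148)=33549419497, p(149)=37027355200, p(150)=40853235313, p(151)=45060624582, p(152)=49686288421, p(153)=54770336324, p(154)=60356673280, p(155)=66493182097, p(156)=73232243759, p(157)=80630964769, p(158)=88751778802, p(159)=97662728555, p(160)=107438159466, p(161)=118159068427, p(162)=129913904637, p(163)=142798995930, p(164)=156919475295, p(165)=172389800255, p(166)=189334822579, p(167)=207890420102, p(168)=228204732751, p(169)=250438925115, p(170)=274768617130.
Final step: p(171) = p(170) + p(169) - p(166) - p(164) + p(159) + p(156) - p(149) - p(145) + p(136) + p(131) - p(120) - p(114) + p(101) + p(94) - p(79) - p(71) + p(54) + p(45) - p(26) - p(16)
= 274768617130 + 250438925115 - 189334822579 - 156919475295 + 97662728555 + 73232243759 - 37027355200 - 24908858009 + 10015581680 + 5964539504 - 1844349560 - 952050665 + 214481126 + 92669720 - 13848650 - 4697205 + 386155 + 89134 - 2436 - 231
= 301384802048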